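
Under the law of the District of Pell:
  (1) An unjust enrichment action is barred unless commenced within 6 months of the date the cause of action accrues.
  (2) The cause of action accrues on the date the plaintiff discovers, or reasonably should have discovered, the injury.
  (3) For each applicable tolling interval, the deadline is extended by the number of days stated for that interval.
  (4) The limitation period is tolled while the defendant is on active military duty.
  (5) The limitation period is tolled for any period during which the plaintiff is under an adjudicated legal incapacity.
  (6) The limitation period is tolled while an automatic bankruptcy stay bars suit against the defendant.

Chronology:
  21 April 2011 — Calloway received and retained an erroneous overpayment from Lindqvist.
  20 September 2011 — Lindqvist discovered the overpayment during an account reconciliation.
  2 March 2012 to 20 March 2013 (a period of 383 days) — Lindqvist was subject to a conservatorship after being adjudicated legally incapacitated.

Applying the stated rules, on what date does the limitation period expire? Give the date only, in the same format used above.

Under the discovery rule, the claim accrued on 20 September 2011, when Lindqvist discovered the injury — not on the 21 April 2011 date of the underlying act.
6 months from 20 September 2011 is 20 March 2012.
Because the plaintiff's legal incapacity ran from 2 March 2012 to 20 March 2013, the deadline is extended by 383 days to 7 April 2013.

7 April 2013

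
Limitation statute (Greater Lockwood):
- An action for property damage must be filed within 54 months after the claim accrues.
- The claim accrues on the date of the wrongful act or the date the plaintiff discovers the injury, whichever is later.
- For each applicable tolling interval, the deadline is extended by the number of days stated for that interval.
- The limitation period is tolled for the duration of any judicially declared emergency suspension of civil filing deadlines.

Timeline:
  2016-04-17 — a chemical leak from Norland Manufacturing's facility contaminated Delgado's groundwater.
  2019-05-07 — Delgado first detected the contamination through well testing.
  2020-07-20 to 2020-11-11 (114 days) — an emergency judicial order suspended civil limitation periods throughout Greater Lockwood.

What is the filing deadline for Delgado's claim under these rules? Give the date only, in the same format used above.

The claim accrued on 2019-05-07 — the later of the 2016-04-17 act and the 2019-05-07 discovery.
The untolled deadline — 54 months after 2019-05-07 — is 2023-11-07.
The period was tolled for 114 days by the emergency suspension of filing deadlines (2020-07-20 to 2020-11-11), pushing the deadline to 2024-02-29.

2024-02-29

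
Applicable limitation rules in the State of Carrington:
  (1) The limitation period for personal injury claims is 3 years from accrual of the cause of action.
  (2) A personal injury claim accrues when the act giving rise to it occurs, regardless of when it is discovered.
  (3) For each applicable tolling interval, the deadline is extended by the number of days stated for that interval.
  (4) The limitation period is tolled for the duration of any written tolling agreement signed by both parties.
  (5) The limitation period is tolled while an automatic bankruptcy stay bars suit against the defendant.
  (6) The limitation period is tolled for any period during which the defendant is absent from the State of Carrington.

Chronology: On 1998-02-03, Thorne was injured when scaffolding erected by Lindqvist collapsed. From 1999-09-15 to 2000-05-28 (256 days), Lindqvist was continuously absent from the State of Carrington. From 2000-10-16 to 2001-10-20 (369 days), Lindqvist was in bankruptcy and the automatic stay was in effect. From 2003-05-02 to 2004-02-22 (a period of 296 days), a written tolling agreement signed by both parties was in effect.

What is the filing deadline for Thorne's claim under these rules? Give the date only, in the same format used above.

2002-10-21

The claim accrued on 1998-02-03, when the wrongful act occurred.
The untolled deadline — 3 years after 1998-02-03 — is 2001-02-03.
The period was tolled for 256 days by the defendant's absence from the jurisdiction (1999-09-15 to 2000-05-28), pushing the deadline to 2001-10-17.
The period was tolled for 369 days by the automatic bankruptcy stay (2000-10-16 to 2001-10-20), pushing the deadline to 2002-10-21.
The written tolling agreement from 2003-05-02 to 2004-02-22 began after the period had already run on 2002-10-21, so it has no tolling effect.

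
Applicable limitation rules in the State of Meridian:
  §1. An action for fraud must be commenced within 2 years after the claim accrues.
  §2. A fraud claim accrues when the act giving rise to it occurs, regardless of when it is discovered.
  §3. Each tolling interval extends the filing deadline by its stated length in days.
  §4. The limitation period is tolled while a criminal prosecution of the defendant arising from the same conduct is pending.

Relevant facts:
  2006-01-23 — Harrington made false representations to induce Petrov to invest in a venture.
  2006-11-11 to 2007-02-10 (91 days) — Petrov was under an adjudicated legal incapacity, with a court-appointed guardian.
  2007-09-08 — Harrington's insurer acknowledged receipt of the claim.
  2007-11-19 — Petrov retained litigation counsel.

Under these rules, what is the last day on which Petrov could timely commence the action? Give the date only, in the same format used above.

2008-01-23

The limitation period began to run on 2006-01-23.
The untolled deadline — 2 years after 2006-01-23 — is 2008-01-23.
Although the plaintiff's incapacity ran from 2006-11-11 to 2007-02-10, the stated rules do not make that a tolling event, so it is disregarded.
Nothing else in the chronology tolls or restarts the period.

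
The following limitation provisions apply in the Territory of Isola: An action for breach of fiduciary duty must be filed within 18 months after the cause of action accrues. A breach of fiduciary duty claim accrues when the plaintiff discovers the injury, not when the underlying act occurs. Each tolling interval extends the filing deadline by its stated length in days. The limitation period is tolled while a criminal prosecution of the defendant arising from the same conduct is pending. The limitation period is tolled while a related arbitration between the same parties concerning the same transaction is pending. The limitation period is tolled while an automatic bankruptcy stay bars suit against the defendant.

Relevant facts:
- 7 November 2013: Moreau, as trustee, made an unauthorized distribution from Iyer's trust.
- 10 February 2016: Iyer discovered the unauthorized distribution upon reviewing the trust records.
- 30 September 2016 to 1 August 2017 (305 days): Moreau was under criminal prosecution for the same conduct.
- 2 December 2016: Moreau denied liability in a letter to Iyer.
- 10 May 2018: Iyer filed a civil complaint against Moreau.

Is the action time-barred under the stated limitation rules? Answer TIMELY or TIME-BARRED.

The claim did not accrue until Iyer discovered the injury on 10 February 2016; the 7 November 2013 act date does not start the clock under the stated rule.
18 months from 10 February 2016 is 10 August 2017.
The period was tolled for 305 days by the pending criminal prosecution (30 September 2016 to 1 August 2017), pushing the deadline to 11 June 2018.
None of the other events listed affects the running of the period under the stated rules.
The 10 May 2018 filing precedes the 11 June 2018 deadline; the claim is timely.

TIMELY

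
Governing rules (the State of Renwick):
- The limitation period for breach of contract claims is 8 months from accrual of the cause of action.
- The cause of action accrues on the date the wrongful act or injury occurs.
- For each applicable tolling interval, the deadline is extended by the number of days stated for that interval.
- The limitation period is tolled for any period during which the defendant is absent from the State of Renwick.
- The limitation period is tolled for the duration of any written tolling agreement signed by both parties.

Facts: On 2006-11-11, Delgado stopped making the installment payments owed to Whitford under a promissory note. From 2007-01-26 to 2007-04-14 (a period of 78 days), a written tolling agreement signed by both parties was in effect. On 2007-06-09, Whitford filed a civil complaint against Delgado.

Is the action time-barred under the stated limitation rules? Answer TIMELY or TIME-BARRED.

The claim accrued on 2006-11-11, when the wrongful act occurred.
8 months from 2006-11-11 is 2007-07-11.
Because the written tolling agreement ran from 2007-01-26 to 2007-04-14, the deadline is extended by 78 days to 2007-09-27.
The 2007-06-09 filing precedes the 2007-09-27 deadline; the claim is timely.

TIMELY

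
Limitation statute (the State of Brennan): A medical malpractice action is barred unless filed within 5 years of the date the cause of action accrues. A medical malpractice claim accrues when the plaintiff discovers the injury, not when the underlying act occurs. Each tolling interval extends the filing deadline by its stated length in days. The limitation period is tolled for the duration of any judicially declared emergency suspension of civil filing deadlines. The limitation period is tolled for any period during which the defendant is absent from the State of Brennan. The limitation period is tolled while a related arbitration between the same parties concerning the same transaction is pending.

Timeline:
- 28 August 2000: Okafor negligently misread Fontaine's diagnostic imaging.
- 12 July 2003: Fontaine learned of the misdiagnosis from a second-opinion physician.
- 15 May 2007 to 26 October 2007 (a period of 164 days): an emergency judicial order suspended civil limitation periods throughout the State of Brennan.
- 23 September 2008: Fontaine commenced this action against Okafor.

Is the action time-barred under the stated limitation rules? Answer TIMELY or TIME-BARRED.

Accrual is tied to discovery, so the period began on 12 July 2003 rather than on 28 August 2000 when the act occurred.
5 years from 12 July 2003 is 12 July 2008.
The emergency suspension of filing deadlines from 15 May 2007 to 26 October 2007 tolled the period for 164 days, extending the deadline to 23 December 2008.
The 23 September 2008 filing precedes the 23 December 2008 deadline; the claim is timely.

TIMELY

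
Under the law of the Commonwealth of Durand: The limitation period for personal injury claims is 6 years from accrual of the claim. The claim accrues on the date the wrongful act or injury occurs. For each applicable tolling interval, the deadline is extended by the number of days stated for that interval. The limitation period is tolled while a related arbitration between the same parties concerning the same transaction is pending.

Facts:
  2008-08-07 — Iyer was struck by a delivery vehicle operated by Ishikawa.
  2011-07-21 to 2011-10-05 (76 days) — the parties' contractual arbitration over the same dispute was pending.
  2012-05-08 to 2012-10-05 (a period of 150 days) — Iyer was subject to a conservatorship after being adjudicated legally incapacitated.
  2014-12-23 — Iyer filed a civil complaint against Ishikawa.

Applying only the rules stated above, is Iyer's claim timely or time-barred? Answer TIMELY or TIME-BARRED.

The claim accrued on 2008-08-07, when the wrongful act occurred.
6 years from 2008-08-07 is 2014-08-07.
The pending related arbitration from 2011-07-21 to 2011-10-05 tolled the period for 76 days, extending the deadline to 2014-10-22.
No stated provision tolls the period for the plaintiff's incapacity, so the interval from 2012-05-08 to 2012-10-05 has no effect on the deadline.
Iyer filed on 2014-12-23, after the 2014-10-22 deadline, so the action is time-barred.

TIME-BARRED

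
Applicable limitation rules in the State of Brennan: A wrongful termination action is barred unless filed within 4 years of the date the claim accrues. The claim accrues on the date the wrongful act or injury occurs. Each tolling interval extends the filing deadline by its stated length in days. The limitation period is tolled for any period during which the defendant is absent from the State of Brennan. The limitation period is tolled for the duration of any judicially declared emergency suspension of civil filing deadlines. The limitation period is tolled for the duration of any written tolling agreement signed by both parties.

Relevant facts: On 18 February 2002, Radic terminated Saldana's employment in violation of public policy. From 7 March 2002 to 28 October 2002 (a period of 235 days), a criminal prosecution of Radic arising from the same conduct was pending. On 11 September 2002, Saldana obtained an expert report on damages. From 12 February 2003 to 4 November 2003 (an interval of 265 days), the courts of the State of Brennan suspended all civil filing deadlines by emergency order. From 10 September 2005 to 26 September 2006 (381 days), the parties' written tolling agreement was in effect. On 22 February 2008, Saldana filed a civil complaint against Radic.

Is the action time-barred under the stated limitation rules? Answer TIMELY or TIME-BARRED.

The claim accrued on 18 February 2002, the date of the act.
The untolled deadline — 4 years after 18 February 2002 — is 18 February 2006.
The period was tolled for 265 days by the emergency suspension of filing deadlines (12 February 2003 to 4 November 2003), pushing the deadline to 10 November 2006.
Because the written tolling agreement ran from 10 September 2005 to 26 September 2006, the deadline is extended by 381 days to 26 November 2007.
Although a criminal prosecution ran from 7 March 2002 to 28 October 2002, the stated rules do not make that a tolling event, so it is disregarded.
The other events in the timeline have no effect on the limitation period under the stated rules.
Filing on 22 February 2008 missed the 26 November 2007 deadline — the action is time-barred.

TIME-BARRED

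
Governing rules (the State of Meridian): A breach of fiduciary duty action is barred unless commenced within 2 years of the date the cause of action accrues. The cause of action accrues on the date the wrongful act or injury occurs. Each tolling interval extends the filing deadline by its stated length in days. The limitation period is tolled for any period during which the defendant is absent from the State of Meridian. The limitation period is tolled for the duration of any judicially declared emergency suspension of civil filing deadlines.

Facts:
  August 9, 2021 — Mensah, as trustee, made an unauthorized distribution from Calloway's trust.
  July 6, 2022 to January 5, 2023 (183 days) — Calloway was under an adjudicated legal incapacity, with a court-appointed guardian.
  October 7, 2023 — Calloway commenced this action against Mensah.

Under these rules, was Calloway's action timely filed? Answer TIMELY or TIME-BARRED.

The claim accrued on August 9, 2021, when the wrongful act occurred.
2 years from August 9, 2021 is August 9, 2023.
The plaintiff's legal incapacity from July 6, 2022 to January 5, 2023 does not toll the period, because no stated rule makes the plaintiff's incapacity a tolling event.
The October 7, 2023 filing falls after the August 9, 2023 deadline; the claim is time-barred.

TIME-BARRED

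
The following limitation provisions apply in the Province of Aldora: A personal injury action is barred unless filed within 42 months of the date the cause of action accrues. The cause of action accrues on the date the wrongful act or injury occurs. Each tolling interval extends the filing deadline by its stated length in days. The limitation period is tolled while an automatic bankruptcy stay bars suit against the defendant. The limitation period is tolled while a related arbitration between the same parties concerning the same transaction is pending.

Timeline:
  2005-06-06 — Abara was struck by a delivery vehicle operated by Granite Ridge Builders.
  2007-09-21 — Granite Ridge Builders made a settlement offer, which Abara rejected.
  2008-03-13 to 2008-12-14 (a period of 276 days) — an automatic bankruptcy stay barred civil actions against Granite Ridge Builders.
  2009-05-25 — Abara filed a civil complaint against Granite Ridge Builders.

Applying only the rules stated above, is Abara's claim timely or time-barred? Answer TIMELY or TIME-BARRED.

TIMELY

The claim accrued on 2005-06-06, when the wrongful act occurred.
42 months from 2005-06-06 is 2008-12-06.
The period was tolled for 276 days by the automatic bankruptcy stay (2008-03-13 to 2008-12-14), pushing the deadline to 2009-09-08.
None of the other events listed affects the running of the period under the stated rules.
Abara filed on 2009-05-25, before the 2009-09-08 deadline, so the action is timely.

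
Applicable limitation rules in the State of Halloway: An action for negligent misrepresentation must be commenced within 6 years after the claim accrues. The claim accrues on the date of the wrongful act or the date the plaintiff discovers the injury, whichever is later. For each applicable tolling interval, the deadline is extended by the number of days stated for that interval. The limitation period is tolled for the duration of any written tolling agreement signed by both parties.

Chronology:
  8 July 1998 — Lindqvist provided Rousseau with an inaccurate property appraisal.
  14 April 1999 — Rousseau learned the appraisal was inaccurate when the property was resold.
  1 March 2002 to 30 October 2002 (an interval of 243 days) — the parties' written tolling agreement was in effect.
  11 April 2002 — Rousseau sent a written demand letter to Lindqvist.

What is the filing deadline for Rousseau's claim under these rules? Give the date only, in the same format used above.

Because discovery on 14 April 1999 post-dates the 8 July 1998 act, accrual under the later-of rule falls on 14 April 1999.
The untolled deadline — 6 years after 14 April 1999 — is 14 April 2005.
The period was tolled for 243 days by the written tolling agreement (1 March 2002 to 30 October 2002), pushing the deadline to 13 December 2005.
Nothing else in the chronology tolls or restarts the period.

13 December 2005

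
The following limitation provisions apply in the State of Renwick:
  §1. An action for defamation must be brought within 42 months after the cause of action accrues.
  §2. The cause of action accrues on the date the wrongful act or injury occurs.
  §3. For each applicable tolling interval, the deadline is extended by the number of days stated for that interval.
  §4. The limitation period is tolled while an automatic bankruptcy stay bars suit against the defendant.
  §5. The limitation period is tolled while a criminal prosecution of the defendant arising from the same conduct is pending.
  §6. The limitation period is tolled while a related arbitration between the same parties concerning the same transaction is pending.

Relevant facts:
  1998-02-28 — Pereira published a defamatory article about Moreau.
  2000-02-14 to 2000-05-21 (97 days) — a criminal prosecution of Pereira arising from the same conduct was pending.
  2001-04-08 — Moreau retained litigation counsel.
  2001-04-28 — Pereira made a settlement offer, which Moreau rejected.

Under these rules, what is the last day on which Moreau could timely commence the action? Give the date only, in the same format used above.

The claim accrued on 1998-02-28, when the wrongful act occurred.
42 months from 1998-02-28 is 2001-08-28.
The pending criminal prosecution from 2000-02-14 to 2000-05-21 tolled the period for 97 days, extending the deadline to 2001-12-03.
The other events in the timeline have no effect on the limitation period under the stated rules.

2001-12-03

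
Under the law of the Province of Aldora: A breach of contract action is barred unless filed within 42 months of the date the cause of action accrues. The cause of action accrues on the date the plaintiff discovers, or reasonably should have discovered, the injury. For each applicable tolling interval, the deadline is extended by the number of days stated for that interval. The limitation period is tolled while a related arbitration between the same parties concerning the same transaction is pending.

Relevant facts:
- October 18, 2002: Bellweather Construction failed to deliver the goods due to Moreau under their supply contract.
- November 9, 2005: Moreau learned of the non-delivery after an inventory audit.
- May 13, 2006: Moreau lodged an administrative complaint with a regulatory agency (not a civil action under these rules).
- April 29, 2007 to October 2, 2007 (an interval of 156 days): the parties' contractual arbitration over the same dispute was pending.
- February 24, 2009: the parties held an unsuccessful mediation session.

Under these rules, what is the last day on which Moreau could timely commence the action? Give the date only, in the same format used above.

October 12, 2009

Accrual is tied to discovery, so the period began on November 9, 2005 rather than on October 18, 2002 when the act occurred.
The untolled deadline — 42 months after November 9, 2005 — is May 9, 2009.
Because the pending related arbitration ran from April 29, 2007 to October 2, 2007, the deadline is extended by 156 days to October 12, 2009.
Nothing else in the chronology tolls or restarts the period.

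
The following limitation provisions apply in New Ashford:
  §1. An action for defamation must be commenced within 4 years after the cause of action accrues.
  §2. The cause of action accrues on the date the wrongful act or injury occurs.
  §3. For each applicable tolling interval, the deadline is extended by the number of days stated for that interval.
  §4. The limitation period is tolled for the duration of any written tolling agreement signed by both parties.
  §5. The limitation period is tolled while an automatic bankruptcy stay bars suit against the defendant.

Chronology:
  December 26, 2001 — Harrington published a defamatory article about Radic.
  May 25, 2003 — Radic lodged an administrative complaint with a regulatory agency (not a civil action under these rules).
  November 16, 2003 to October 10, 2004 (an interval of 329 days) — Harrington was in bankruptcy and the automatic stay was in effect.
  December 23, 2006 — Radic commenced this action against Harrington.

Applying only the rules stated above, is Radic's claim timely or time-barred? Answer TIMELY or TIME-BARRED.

The claim accrued on December 26, 2001, when the wrongful act occurred.
4 years from December 26, 2001 is December 26, 2005.
The period was tolled for 329 days by the automatic bankruptcy stay (November 16, 2003 to October 10, 2004), pushing the deadline to November 20, 2006.
Nothing else in the chronology tolls or restarts the period.
Filing on December 23, 2006 missed the November 20, 2006 deadline — the action is time-barred.

TIME-BARRED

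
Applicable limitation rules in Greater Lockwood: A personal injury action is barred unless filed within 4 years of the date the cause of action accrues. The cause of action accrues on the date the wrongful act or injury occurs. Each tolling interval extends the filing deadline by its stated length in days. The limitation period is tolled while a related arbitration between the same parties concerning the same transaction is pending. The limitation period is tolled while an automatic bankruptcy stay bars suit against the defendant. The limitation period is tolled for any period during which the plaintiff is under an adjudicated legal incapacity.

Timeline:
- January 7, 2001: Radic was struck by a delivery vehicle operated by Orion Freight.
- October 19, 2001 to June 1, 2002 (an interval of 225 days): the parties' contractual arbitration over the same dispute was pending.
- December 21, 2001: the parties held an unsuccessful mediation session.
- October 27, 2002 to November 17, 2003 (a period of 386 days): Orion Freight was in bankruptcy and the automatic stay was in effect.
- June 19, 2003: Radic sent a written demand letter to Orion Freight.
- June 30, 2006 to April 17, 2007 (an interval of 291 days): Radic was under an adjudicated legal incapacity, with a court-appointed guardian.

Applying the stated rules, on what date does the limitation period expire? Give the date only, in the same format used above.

June 28, 2007

The claim accrued on January 7, 2001, when the wrongful act occurred.
Adding the 4 years base period to January 7, 2001 gives a deadline of January 7, 2005, before any tolling.
The period was tolled for 225 days by the pending related arbitration (October 19, 2001 to June 1, 2002), pushing the deadline to August 20, 2005.
The automatic bankruptcy stay from October 27, 2002 to November 17, 2003 tolled the period for 386 days, extending the deadline to September 10, 2006.
The plaintiff's legal incapacity from June 30, 2006 to April 17, 2007 tolled the period for 291 days, extending the deadline to June 28, 2007.
The other events in the timeline have no effect on the limitation period under the stated rules.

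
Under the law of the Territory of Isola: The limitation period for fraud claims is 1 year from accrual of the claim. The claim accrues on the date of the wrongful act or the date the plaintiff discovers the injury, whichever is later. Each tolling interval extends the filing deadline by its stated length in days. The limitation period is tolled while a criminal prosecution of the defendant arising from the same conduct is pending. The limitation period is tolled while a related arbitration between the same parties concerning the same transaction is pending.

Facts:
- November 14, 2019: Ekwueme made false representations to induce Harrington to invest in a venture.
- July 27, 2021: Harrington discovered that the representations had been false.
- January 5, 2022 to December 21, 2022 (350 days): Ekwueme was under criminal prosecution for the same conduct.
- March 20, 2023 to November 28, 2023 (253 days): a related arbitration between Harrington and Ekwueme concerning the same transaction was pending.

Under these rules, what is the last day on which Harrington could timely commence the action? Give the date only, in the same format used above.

March 21, 2024

Taking the later of the act (November 14, 2019) and discovery (July 27, 2021), the claim accrued on July 27, 2021.
Adding the 1 year base period to July 27, 2021 gives a deadline of July 27, 2022, before any tolling.
The period was tolled for 350 days by the pending criminal prosecution (January 5, 2022 to December 21, 2022), pushing the deadline to July 12, 2023.
The pending related arbitration from March 20, 2023 to November 28, 2023 tolled the period for 253 days, extending the deadline to March 21, 2024.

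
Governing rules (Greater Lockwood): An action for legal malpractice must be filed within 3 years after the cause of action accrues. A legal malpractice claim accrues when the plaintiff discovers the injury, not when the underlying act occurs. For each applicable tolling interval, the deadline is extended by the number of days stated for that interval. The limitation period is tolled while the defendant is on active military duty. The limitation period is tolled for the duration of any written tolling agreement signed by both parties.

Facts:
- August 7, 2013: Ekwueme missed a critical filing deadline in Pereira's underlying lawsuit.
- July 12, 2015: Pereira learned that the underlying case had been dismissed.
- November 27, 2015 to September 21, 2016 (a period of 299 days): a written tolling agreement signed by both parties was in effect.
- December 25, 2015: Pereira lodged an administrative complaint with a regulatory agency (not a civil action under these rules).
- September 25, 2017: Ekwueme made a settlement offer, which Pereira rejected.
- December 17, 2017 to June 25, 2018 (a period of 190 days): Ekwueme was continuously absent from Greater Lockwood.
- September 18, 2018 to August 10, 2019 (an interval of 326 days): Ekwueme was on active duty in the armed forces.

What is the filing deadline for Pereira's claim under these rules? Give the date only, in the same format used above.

The claim did not accrue until Pereira discovered the injury on July 12, 2015; the August 7, 2013 act date does not start the clock under the stated rule.
Adding the 3 years base period to July 12, 2015 gives a deadline of July 12, 2018, before any tolling.
The period was tolled for 299 days by the written tolling agreement (November 27, 2015 to September 21, 2016), pushing the deadline to May 7, 2019.
The period was tolled for 326 days by the defendant's active military service (September 18, 2018 to August 10, 2019), pushing the deadline to March 28, 2020.
The defendant's absence from the jurisdiction from December 17, 2017 to June 25, 2018 does not toll the period, because no stated rule makes the defendant's absence a tolling event.
None of the other events listed affects the running of the period under the stated rules.

March 28, 2020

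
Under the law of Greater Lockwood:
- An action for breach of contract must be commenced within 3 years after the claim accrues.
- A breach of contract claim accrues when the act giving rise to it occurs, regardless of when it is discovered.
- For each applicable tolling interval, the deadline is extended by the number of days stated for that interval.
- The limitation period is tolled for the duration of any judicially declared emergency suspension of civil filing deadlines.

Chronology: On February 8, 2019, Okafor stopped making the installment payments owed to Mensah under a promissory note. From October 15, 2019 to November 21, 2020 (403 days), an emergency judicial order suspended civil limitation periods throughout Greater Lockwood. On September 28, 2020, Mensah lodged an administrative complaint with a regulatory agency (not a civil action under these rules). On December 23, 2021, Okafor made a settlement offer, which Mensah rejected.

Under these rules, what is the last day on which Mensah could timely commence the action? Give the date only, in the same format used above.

March 18, 2023

The limitation period began to run on February 8, 2019.
The untolled deadline — 3 years after February 8, 2019 — is February 8, 2022.
Because the emergency suspension of filing deadlines ran from October 15, 2019 to November 21, 2020, the deadline is extended by 403 days to March 18, 2023.
None of the other events listed affects the running of the period under the stated rules.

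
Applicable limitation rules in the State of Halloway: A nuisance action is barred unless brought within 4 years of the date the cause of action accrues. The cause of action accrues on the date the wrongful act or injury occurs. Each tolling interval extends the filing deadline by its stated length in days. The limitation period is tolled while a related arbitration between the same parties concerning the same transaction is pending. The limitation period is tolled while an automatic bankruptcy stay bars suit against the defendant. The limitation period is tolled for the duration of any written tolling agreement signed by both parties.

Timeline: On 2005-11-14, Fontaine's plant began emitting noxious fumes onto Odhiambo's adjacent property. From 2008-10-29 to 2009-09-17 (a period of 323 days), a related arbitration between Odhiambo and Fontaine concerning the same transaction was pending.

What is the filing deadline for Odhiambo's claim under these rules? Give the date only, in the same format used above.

2010-10-03

The limitation period began to run on 2005-11-14.
The untolled deadline — 4 years after 2005-11-14 — is 2009-11-14.
The period was tolled for 323 days by the pending related arbitration (2008-10-29 to 2009-09-17), pushing the deadline to 2010-10-03.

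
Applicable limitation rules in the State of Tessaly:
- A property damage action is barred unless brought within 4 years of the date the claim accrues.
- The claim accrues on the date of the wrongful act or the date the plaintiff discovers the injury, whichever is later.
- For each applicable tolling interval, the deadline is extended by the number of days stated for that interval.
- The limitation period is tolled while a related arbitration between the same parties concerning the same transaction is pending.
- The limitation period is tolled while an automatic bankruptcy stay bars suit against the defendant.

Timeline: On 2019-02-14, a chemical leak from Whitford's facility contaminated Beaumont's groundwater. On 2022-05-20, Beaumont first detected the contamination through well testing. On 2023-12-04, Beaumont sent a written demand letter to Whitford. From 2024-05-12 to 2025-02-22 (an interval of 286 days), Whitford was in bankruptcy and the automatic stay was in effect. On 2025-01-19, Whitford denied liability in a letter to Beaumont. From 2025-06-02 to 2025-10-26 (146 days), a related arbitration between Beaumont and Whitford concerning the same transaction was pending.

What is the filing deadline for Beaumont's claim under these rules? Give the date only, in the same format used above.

Taking the later of the act (2019-02-14) and discovery (2022-05-20), the claim accrued on 2022-05-20.
The untolled deadline — 4 years after 2022-05-20 — is 2026-05-20.
The period was tolled for 286 days by the automatic bankruptcy stay (2024-05-12 to 2025-02-22), pushing the deadline to 2027-03-02.
The pending related arbitration from 2025-06-02 to 2025-10-26 tolled the period for 146 days, extending the deadline to 2027-07-26.
The other events in the timeline have no effect on the limitation period under the stated rules.

2027-07-26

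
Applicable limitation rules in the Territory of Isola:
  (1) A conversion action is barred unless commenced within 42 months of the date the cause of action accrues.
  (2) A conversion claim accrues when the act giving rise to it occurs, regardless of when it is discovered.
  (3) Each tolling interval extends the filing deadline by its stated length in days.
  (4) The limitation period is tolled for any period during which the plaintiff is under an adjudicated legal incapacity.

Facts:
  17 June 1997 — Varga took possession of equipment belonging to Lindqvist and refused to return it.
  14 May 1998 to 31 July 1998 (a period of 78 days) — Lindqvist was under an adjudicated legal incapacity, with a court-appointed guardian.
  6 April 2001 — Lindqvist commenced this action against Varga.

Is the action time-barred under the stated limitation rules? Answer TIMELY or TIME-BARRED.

The claim accrued on 17 June 1997, when the wrongful act occurred.
The untolled deadline — 42 months after 17 June 1997 — is 17 December 2000.
The plaintiff's legal incapacity from 14 May 1998 to 31 July 1998 tolled the period for 78 days, extending the deadline to 5 March 2001.
Filing on 6 April 2001 missed the 5 March 2001 deadline — the action is time-barred.

TIME-BARRED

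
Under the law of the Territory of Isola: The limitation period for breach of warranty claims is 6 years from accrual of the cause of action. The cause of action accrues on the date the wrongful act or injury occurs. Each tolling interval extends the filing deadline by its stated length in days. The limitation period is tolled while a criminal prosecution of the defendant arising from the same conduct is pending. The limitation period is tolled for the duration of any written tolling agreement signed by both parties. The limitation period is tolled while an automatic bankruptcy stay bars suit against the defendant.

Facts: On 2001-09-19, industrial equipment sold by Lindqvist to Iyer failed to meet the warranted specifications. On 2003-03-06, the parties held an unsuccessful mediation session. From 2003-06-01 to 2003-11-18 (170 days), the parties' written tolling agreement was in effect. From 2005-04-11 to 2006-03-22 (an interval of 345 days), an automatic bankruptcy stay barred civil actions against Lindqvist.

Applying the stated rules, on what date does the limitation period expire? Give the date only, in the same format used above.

2009-02-15

The cause of action accrued on 2001-09-19, the date of the act.
Adding the 6 years base period to 2001-09-19 gives a deadline of 2007-09-19, before any tolling.
Because the written tolling agreement ran from 2003-06-01 to 2003-11-18, the deadline is extended by 170 days to 2008-03-07.
The automatic bankruptcy stay from 2005-04-11 to 2006-03-22 tolled the period for 345 days, extending the deadline to 2009-02-15.
Nothing else in the chronology tolls or restarts the period.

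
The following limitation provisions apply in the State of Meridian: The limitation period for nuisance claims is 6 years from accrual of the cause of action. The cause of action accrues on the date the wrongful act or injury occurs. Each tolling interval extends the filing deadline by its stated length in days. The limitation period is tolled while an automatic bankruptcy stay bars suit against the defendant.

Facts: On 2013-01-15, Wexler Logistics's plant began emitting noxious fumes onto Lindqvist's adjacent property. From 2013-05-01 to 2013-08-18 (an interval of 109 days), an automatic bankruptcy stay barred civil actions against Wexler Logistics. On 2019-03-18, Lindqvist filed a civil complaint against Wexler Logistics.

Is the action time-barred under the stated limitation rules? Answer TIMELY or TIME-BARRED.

The cause of action accrued on 2013-01-15, the date of the act.
The untolled deadline — 6 years after 2013-01-15 — is 2019-01-15.
The automatic bankruptcy stay from 2013-05-01 to 2013-08-18 tolled the period for 109 days, extending the deadline to 2019-05-04.
Filing on 2019-03-18 beat the 2019-05-04 deadline — the action is timely.

TIMELY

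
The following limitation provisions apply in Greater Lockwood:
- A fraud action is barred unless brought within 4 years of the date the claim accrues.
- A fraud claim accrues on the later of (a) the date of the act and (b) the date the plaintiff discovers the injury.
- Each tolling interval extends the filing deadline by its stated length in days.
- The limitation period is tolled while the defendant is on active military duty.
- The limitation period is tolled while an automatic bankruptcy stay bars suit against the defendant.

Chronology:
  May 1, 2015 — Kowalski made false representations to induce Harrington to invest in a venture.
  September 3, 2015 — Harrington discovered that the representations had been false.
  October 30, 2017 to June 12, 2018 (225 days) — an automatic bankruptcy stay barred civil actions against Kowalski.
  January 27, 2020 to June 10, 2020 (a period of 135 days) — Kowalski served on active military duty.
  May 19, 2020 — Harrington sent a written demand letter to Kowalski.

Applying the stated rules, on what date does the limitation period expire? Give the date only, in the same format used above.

Taking the later of the act (May 1, 2015) and discovery (September 3, 2015), the claim accrued on September 3, 2015.
4 years from September 3, 2015 is September 3, 2019.
The period was tolled for 225 days by the automatic bankruptcy stay (October 30, 2017 to June 12, 2018), pushing the deadline to April 15, 2020.
The period was tolled for 135 days by the defendant's active military service (January 27, 2020 to June 10, 2020), pushing the deadline to August 28, 2020.
Nothing else in the chronology tolls or restarts the period.

August 28, 2020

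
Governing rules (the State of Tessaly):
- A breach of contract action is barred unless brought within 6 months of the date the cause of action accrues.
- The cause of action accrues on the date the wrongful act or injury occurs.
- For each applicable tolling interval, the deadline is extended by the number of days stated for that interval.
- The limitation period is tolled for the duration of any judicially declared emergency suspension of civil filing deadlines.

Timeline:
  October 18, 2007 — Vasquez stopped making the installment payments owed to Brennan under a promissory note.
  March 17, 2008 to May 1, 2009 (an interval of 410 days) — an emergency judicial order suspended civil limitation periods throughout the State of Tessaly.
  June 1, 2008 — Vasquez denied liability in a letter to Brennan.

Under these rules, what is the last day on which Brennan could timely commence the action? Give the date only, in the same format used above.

The claim accrued on October 18, 2007, when the wrongful act occurred.
The untolled deadline — 6 months after October 18, 2007 — is April 18, 2008.
The emergency suspension of filing deadlines from March 17, 2008 to May 1, 2009 tolled the period for 410 days, extending the deadline to June 2, 2009.
Nothing else in the chronology tolls or restarts the period.

June 2, 2009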